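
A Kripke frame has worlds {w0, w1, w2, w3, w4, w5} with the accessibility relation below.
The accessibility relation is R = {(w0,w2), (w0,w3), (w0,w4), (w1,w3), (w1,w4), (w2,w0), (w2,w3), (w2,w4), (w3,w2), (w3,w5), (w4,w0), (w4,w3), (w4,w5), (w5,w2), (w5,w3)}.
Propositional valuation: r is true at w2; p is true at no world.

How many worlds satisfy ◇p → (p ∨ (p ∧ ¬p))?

6

Let φ = ◇p → (p ∨ (p ∧ ¬p)). Evaluate φ at each world:
  w0 (successors {w2, w3, w4}): φ is true.
  w1 (successors {w3, w4}): φ is true.
  w2 (successors {w0, w3, w4}): φ is true.
  w3 (successors {w2, w5}): φ is true.
  w4 (successors {w0, w3, w5}): φ is true.
  w5 (successors {w2, w3}): φ is true.
For instance, at w4:
  At w4: ◇p is false, p ∨ (p ∧ ¬p) is false, so ◇p → (p ∨ (p ∧ ¬p)) is true.
    At w4: ◇p requires p at some successor in {w0, w3, w5}.
      At w0: p is false.
      At w3: p is false.
      At w5: p is false.
    So ◇p is false at w4.
Satisfying worlds: {w0, w1, w2, w3, w4, w5}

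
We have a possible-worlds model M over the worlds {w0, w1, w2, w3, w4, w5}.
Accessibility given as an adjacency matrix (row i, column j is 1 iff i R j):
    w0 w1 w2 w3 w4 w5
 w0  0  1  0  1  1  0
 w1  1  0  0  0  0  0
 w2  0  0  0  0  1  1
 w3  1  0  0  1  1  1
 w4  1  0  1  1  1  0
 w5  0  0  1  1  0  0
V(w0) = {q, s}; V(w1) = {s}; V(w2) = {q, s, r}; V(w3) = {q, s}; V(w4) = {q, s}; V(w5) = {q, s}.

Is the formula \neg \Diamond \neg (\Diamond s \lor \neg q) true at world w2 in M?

Recall that \Diamond ψ holds at a world iff ψ holds at some accessible world.
At w2: \Diamond \neg (\Diamond s \lor \neg q) is false, so \neg \Diamond \neg (\Diamond s \lor \neg q) is true.
  At w2: \Diamond \neg (\Diamond s \lor \neg q) requires \neg (\Diamond s \lor \neg q) at some successor in {w4, w5}.
    At w4: \neg (\Diamond s \lor \neg q) is false.
    At w5: \neg (\Diamond s \lor \neg q) is false.
  So \Diamond \neg (\Diamond s \lor \neg q) is false at w2.

Yes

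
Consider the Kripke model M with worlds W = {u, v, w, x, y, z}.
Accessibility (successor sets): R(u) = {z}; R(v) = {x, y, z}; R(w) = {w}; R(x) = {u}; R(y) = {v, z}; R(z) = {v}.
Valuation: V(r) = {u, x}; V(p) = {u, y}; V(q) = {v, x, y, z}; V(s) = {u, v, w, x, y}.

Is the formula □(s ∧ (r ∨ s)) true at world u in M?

No

At u: □(s ∧ (r ∨ s)) requires s ∧ (r ∨ s) at every successor {z}.
  s ∧ (r ∨ s) fails at z, so □(s ∧ (r ∨ s)) is false at u.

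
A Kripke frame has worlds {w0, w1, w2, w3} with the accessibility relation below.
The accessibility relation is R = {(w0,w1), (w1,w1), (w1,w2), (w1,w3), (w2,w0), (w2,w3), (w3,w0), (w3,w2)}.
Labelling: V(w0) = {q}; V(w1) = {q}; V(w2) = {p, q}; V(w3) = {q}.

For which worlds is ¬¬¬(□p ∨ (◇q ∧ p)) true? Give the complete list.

Recall that □ψ holds at a world iff ψ holds at every accessible world, and ◇ψ holds iff ψ holds at some accessible world.
Let φ = ¬¬¬(□p ∨ (◇q ∧ p)). Evaluate φ at each world:
  w0 (successors {w1}): φ is true.
  w1 (successors {w1, w2, w3}): φ is true.
  w2 (successors {w0, w3}): φ is false.
  w3 (successors {w0, w2}): φ is true.
For instance, at w2:
  At w2: ¬¬(□p ∨ (◇q ∧ p)) is true, so ¬¬¬(□p ∨ (◇q ∧ p)) is false.
    At w2: ¬(□p ∨ (◇q ∧ p)) is false, so ¬¬(□p ∨ (◇q ∧ p)) is true.
      At w2: □p ∨ (◇q ∧ p) is true, so ¬(□p ∨ (◇q ∧ p)) is false.
Satisfying worlds: {w0, w1, w3}

w0, w1, w3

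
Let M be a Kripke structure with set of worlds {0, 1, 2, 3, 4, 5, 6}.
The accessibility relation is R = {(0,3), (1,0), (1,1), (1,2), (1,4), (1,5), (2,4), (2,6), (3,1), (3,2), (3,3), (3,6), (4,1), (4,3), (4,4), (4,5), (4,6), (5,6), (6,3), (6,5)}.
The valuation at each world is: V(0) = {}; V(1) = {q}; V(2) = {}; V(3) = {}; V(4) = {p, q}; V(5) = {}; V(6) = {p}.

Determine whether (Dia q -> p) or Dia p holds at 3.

Yes

At 3: Dia q -> p is false, Dia p is true, so (Dia q -> p) or Dia p is true.
  At 3: Dia q is true, p is false, so Dia q -> p is false.
    At 3: Dia q requires q at some successor in {1, 2, 3, 6}.
      q holds at 1, so Dia q is true at 3.
  At 3: Dia p requires p at some successor in {1, 2, 3, 6}.
    p holds at 6, so Dia p is true at 3.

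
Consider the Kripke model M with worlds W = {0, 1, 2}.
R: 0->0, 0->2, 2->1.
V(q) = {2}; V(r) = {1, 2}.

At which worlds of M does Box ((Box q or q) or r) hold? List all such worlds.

1, 2

Let φ = Box ((Box q or q) or r). Evaluate φ at each world:
  0 (successors {0, 2}): φ is false.
  1 (successors ∅): φ is true.
  2 (successors {1}): φ is true.
For instance, at 2:
  At 2: Box ((Box q or q) or r) requires (Box q or q) or r at every successor {1}.
      At 1: Box q or q is true, r is true, so (Box q or q) or r is true.
  So Box ((Box q or q) or r) is true at 2.
Satisfying worlds: {1, 2}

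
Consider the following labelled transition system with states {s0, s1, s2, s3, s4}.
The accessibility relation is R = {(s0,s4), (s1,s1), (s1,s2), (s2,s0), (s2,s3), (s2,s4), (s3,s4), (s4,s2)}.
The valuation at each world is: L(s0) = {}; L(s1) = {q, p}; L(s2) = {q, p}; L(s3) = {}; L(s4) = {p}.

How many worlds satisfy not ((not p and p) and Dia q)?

5

Let φ = not ((not p and p) and Dia q). Evaluate φ at each world:
  s0 (successors {s4}): φ is true.
  s1 (successors {s1, s2}): φ is true.
  s2 (successors {s0, s3, s4}): φ is true.
  s3 (successors {s4}): φ is true.
  s4 (successors {s2}): φ is true.
For instance, at s2:
  At s2: (not p and p) and Dia q is false, so not ((not p and p) and Dia q) is true.
    At s2: not p and p is false, Dia q is false, so (not p and p) and Dia q is false.
      At s2: Dia q requires q at some successor in {s0, s3, s4}.
        At s0: q is false.
        At s3: q is false.
        At s4: q is false.
      So Dia q is false at s2.
Satisfying worlds: {s0, s1, s2, s3, s4}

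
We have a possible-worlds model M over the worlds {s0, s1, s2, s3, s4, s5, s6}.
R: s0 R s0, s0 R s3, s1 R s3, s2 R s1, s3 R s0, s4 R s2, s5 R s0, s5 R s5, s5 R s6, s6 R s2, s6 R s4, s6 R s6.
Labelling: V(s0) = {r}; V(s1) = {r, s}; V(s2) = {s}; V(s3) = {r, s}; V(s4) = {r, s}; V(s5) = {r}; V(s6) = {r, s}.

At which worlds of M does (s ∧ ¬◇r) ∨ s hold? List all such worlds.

Let φ = (s ∧ ¬◇r) ∨ s. Evaluate φ at each world:
  s0 (successors {s0, s3}): φ is false.
  s1 (successors {s3}): φ is true.
  s2 (successors {s1}): φ is true.
  s3 (successors {s0}): φ is true.
  s4 (successors {s2}): φ is true.
  s5 (successors {s0, s5, s6}): φ is false.
  s6 (successors {s2, s4, s6}): φ is true.
For instance, at s1:
  At s1: s ∧ ¬◇r is false, s is true, so (s ∧ ¬◇r) ∨ s is true.
    At s1: s is true, ¬◇r is false, so s ∧ ¬◇r is false.
      At s1: ◇r is true, so ¬◇r is false.
Satisfying worlds: {s1, s2, s3, s4, s6}

s1, s2, s3, s4, s6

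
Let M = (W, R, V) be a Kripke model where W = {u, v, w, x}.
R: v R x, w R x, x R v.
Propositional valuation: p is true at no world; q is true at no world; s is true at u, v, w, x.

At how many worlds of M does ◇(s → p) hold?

Recall that ◇ψ holds at a world iff ψ holds at some accessible world.
Let φ = ◇(s → p). Evaluate φ at each world:
  u (successors ∅): φ is false.
  v (successors {x}): φ is false.
  w (successors {x}): φ is false.
  x (successors {v}): φ is false.
For instance, at v:
  At v: ◇(s → p) requires s → p at some successor in {x}.
    At x: s → p is false.
  So ◇(s → p) is false at v.
Satisfying worlds: none.

0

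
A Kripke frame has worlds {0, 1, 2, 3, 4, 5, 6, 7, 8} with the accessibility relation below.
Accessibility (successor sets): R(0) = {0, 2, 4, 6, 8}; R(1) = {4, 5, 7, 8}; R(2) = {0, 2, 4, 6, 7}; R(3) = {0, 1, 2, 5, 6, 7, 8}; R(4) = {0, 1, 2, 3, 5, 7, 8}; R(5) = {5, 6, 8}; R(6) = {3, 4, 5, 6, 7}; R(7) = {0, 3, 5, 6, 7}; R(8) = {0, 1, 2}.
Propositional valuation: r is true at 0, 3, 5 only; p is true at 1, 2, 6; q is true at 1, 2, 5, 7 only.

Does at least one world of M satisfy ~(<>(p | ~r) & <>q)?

Recall that <>ψ holds at a world iff ψ holds at some accessible world.
Let φ = ~(<>(p | ~r) & <>q). Evaluate φ at each world:
  0 (successors {0, 2, 4, 6, 8}): φ is false.
  1 (successors {4, 5, 7, 8}): φ is false.
  2 (successors {0, 2, 4, 6, 7}): φ is false.
  3 (successors {0, 1, 2, 5, 6, 7, 8}): φ is false.
  4 (successors {0, 1, 2, 3, 5, 7, 8}): φ is false.
  5 (successors {5, 6, 8}): φ is false.
  6 (successors {3, 4, 5, 6, 7}): φ is false.
  7 (successors {0, 3, 5, 6, 7}): φ is false.
  8 (successors {0, 1, 2}): φ is false.
For instance, at 7:
  At 7: <>(p | ~r) & <>q is true, so ~(<>(p | ~r) & <>q) is false.
    At 7: <>(p | ~r) is true, <>q is true, so <>(p | ~r) & <>q is true.
      At 7: <>(p | ~r) requires p | ~r at some successor in {0, 3, 5, 6, 7}.
        p | ~r holds at 6, so <>(p | ~r) is true at 7.
      At 7: <>q requires q at some successor in {0, 3, 5, 6, 7}.
        q holds at 5, so <>q is true at 7.

No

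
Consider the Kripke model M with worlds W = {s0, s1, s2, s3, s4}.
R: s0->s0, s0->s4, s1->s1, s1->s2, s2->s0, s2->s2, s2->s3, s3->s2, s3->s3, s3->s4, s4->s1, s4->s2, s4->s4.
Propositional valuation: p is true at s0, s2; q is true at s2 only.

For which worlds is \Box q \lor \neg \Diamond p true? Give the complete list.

none

Recall that \Box ψ holds at a world iff ψ holds at every accessible world, and \Diamond ψ holds iff ψ holds at some accessible world.
Let φ = \Box q \lor \neg \Diamond p. Evaluate φ at each world:
  s0 (successors {s0, s4}): φ is false.
  s1 (successors {s1, s2}): φ is false.
  s2 (successors {s0, s2, s3}): φ is false.
  s3 (successors {s2, s3, s4}): φ is false.
  s4 (successors {s1, s2, s4}): φ is false.
For instance, at s2:
  At s2: \Box q is false, \neg \Diamond p is false, so \Box q \lor \neg \Diamond p is false.
    At s2: \Box q requires q at every successor {s0, s2, s3}.
      q fails at s0, so \Box q is false at s2.
    At s2: \Diamond p is true, so \neg \Diamond p is false.
      At s2: \Diamond p requires p at some successor in {s0, s2, s3}.
        p holds at s0, so \Diamond p is true at s2.
Satisfying worlds: none.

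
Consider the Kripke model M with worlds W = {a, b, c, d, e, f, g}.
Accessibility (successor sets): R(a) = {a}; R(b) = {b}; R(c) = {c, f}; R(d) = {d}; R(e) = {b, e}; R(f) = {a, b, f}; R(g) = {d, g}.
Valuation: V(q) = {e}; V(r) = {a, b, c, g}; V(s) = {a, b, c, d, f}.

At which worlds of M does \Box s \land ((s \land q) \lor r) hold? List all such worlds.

a, b, c

Let φ = \Box s \land ((s \land q) \lor r). Evaluate φ at each world:
  a (successors {a}): φ is true.
  b (successors {b}): φ is true.
  c (successors {c, f}): φ is true.
  d (successors {d}): φ is false.
  e (successors {b, e}): φ is false.
  f (successors {a, b, f}): φ is false.
  g (successors {d, g}): φ is false.
For instance, at a:
  At a: \Box s is true, (s \land q) \lor r is true, so \Box s \land ((s \land q) \lor r) is true.
    At a: \Box s requires s at every successor {a}.
      At a: s is true.
    So \Box s is true at a.
Satisfying worlds: {a, b, c}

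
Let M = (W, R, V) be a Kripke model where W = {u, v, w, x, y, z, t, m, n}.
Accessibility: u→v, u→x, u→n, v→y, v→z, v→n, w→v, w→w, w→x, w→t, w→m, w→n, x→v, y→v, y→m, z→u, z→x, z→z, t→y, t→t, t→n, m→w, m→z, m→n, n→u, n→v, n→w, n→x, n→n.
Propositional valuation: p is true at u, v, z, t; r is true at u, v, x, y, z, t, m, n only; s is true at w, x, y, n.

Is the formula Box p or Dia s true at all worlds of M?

Recall that Box ψ holds at a world iff ψ holds at every accessible world, and Dia ψ holds iff ψ holds at some accessible world.
Let φ = Box p or Dia s. Evaluate φ at each world:
  u (successors {v, x, n}): φ is true.
  v (successors {y, z, n}): φ is true.
  w (successors {v, w, x, t, m, n}): φ is true.
  x (successors {v}): φ is true.
  y (successors {v, m}): φ is false.
  z (successors {u, x, z}): φ is true.
  t (successors {y, t, n}): φ is true.
  m (successors {w, z, n}): φ is true.
  n (successors {u, v, w, x, n}): φ is true.
Detail at y (counterexample):
  At y: Box p is false, Dia s is false, so Box p or Dia s is false.
    At y: Box p requires p at every successor {v, m}.
      p fails at m, so Box p is false at y.
    At y: Dia s requires s at some successor in {v, m}.
      At v: s is false.
      At m: s is false.
    So Dia s is false at y.

No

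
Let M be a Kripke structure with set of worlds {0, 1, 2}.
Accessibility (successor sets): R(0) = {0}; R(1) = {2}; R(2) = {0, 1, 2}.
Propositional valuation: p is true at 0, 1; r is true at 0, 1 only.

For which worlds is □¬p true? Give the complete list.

Let φ = □¬p. Evaluate φ at each world:
  0 (successors {0}): φ is false.
  1 (successors {2}): φ is true.
  2 (successors {0, 1, 2}): φ is false.
For instance, at 2:
  At 2: □¬p requires ¬p at every successor {0, 1, 2}.
    ¬p fails at 0, so □¬p is false at 2.
Satisfying worlds: {1}

1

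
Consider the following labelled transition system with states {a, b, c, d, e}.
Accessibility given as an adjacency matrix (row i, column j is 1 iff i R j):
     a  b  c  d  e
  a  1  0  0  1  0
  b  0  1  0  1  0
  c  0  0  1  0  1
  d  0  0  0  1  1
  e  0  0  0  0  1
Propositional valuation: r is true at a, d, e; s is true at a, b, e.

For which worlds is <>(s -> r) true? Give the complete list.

a, b, c, d, e

Recall that <>ψ holds at a world iff ψ holds at some accessible world.
Let φ = <>(s -> r). Evaluate φ at each world:
  a (successors {a, d}): φ is true.
  b (successors {b, d}): φ is true.
  c (successors {c, e}): φ is true.
  d (successors {d, e}): φ is true.
  e (successors {e}): φ is true.
For instance, at e:
  At e: <>(s -> r) requires s -> r at some successor in {e}.
    s -> r holds at e, so <>(s -> r) is true at e.
Satisfying worlds: {a, b, c, d, e}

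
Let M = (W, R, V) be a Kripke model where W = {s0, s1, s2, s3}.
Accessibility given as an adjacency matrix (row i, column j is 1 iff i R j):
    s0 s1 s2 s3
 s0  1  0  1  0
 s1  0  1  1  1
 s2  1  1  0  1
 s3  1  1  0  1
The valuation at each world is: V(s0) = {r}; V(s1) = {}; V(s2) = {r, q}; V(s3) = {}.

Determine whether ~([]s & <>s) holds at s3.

At s3: []s & <>s is false, so ~([]s & <>s) is true.
  At s3: []s is false, <>s is false, so []s & <>s is false.
    At s3: []s requires s at every successor {s0, s1, s3}.
      s fails at s0, so []s is false at s3.
    At s3: <>s requires s at some successor in {s0, s1, s3}.
      At s0: s is false.
      At s1: s is false.
      At s3: s is false.
    So <>s is false at s3.

Yes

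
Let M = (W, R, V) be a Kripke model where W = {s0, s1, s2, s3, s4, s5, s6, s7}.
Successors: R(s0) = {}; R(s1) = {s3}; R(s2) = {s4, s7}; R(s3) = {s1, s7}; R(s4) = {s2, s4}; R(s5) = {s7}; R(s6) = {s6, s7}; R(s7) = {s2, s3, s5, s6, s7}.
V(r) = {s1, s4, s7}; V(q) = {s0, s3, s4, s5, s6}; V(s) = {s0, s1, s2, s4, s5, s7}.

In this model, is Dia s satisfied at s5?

Yes

Recall that Dia ψ holds at a world iff ψ holds at some accessible world.
At s5: Dia s requires s at some successor in {s7}.
  s holds at s7, so Dia s is true at s5.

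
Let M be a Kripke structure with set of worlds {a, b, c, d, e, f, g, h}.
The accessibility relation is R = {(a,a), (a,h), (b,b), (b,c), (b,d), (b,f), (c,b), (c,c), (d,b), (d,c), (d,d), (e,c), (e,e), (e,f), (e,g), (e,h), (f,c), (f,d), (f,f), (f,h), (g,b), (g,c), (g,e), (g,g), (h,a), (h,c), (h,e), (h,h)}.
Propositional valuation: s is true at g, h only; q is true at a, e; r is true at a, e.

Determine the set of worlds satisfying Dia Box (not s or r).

Let φ = Dia Box (not s or r). Evaluate φ at each world:
  a (successors {a, h}): φ is false.
  b (successors {b, c, d, f}): φ is true.
  c (successors {b, c}): φ is true.
  d (successors {b, c, d}): φ is true.
  e (successors {c, e, f, g, h}): φ is true.
  f (successors {c, d, f, h}): φ is true.
  g (successors {b, c, e, g}): φ is true.
  h (successors {a, c, e, h}): φ is true.
For instance, at d:
  At d: Dia Box (not s or r) requires Box (not s or r) at some successor in {b, c, d}.
    Box (not s or r) holds at b, so Dia Box (not s or r) is true at d.
      At b: Box (not s or r) requires not s or r at every successor {b, c, d, f}.
        At b: not s or r is true.
        At c: not s or r is true.
        At d: not s or r is true.
        At f: not s or r is true.
      So Box (not s or r) is true at b.
Satisfying worlds: {b, c, d, e, f, g, h}

b, c, d, e, f, g, h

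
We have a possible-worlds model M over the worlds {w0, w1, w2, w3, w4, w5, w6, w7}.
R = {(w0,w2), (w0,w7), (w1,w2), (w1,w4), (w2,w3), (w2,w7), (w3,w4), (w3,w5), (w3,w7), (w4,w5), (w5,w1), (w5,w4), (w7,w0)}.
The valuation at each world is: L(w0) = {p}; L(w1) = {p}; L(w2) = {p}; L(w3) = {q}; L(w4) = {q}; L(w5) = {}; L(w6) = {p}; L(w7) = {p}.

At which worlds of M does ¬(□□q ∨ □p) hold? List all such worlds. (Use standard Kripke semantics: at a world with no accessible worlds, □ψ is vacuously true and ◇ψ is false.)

w1, w2, w3, w4, w5

Let φ = ¬(□□q ∨ □p). Evaluate φ at each world:
  w0 (successors {w2, w7}): φ is false.
  w1 (successors {w2, w4}): φ is true.
  w2 (successors {w3, w7}): φ is true.
  w3 (successors {w4, w5, w7}): φ is true.
  w4 (successors {w5}): φ is true.
  w5 (successors {w1, w4}): φ is true.
  w6 (successors ∅): φ is false.
  w7 (successors {w0}): φ is false.
For instance, at w3:
  At w3: □□q ∨ □p is false, so ¬(□□q ∨ □p) is true.
    At w3: □□q is false, □p is false, so □□q ∨ □p is false.
      At w3: □□q requires □q at every successor {w4, w5, w7}.
        □q fails at w4, so □□q is false at w3.
      At w3: □p requires p at every successor {w4, w5, w7}.
        p fails at w4, so □p is false at w3.
Satisfying worlds: {w1, w2, w3, w4, w5}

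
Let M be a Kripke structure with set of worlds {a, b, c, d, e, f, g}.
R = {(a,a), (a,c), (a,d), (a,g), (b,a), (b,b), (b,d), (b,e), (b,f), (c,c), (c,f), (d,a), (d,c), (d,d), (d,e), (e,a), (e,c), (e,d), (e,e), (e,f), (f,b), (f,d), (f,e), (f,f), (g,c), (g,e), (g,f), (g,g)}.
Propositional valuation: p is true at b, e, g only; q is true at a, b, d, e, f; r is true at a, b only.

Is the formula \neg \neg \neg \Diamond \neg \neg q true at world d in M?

At d: \neg \neg \Diamond \neg \neg q is true, so \neg \neg \neg \Diamond \neg \neg q is false.
  At d: \neg \Diamond \neg \neg q is false, so \neg \neg \Diamond \neg \neg q is true.
    At d: \Diamond \neg \neg q is true, so \neg \Diamond \neg \neg q is false.
      At d: \Diamond \neg \neg q requires \neg \neg q at some successor in {a, c, d, e}.
        \neg \neg q holds at a, so \Diamond \neg \neg q is true at d.

No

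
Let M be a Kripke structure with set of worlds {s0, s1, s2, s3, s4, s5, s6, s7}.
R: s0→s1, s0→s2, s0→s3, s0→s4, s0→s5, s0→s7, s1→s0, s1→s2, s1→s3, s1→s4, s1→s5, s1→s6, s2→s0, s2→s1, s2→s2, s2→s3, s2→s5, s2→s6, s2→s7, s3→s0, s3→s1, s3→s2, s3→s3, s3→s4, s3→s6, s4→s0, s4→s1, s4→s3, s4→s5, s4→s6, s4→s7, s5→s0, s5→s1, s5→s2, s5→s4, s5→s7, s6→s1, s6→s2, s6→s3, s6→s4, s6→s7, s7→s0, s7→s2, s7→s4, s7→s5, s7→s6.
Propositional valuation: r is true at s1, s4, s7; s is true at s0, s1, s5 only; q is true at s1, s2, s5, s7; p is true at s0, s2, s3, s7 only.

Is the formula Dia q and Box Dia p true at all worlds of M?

Yes

Let φ = Dia q and Box Dia p. Evaluate φ at each world:
  s0 (successors {s1, s2, s3, s4, s5, s7}): φ is true.
  s1 (successors {s0, s2, s3, s4, s5, s6}): φ is true.
  s2 (successors {s0, s1, s2, s3, s5, s6, s7}): φ is true.
  s3 (successors {s0, s1, s2, s3, s4, s6}): φ is true.
  s4 (successors {s0, s1, s3, s5, s6, s7}): φ is true.
  s5 (successors {s0, s1, s2, s4, s7}): φ is true.
  s6 (successors {s1, s2, s3, s4, s7}): φ is true.
  s7 (successors {s0, s2, s4, s5, s6}): φ is true.
For instance, at s3:
  At s3: Dia q is true, Box Dia p is true, so Dia q and Box Dia p is true.
    At s3: Dia q requires q at some successor in {s0, s1, s2, s3, s4, s6}.
      q holds at s1, so Dia q is true at s3.
    At s3: Box Dia p requires Dia p at every successor {s0, s1, s2, s3, s4, s6}.
      At s0: Dia p is true.
      At s1: Dia p is true.
      At s2: Dia p is true.
      At s3: Dia p is true.
      At s4: Dia p is true.
      At s6: Dia p is true.
    So Box Dia p is true at s3.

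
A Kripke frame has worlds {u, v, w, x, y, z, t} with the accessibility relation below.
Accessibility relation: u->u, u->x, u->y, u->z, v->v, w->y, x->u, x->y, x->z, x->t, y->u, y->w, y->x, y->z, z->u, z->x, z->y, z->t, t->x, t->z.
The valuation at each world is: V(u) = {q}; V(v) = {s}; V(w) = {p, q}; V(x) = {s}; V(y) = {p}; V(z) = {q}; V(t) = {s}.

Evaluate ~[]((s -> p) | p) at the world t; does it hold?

Recall that []ψ holds at a world iff ψ holds at every accessible world, and <>ψ holds iff ψ holds at some accessible world.
At t: []((s -> p) | p) is false, so ~[]((s -> p) | p) is true.
  At t: []((s -> p) | p) requires (s -> p) | p at every successor {x, z}.
    (s -> p) | p fails at x, so []((s -> p) | p) is false at t.

Yes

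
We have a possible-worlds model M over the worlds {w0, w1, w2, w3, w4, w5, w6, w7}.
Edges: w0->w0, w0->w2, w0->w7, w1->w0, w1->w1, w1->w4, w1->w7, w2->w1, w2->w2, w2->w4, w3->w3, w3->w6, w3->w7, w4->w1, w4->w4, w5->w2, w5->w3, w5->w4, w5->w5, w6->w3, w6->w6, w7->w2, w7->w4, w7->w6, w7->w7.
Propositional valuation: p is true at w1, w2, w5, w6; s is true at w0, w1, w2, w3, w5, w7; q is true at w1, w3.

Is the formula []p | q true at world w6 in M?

At w6: []p is false, q is false, so []p | q is false.
  At w6: []p requires p at every successor {w3, w6}.
    p fails at w3, so []p is false at w6.

No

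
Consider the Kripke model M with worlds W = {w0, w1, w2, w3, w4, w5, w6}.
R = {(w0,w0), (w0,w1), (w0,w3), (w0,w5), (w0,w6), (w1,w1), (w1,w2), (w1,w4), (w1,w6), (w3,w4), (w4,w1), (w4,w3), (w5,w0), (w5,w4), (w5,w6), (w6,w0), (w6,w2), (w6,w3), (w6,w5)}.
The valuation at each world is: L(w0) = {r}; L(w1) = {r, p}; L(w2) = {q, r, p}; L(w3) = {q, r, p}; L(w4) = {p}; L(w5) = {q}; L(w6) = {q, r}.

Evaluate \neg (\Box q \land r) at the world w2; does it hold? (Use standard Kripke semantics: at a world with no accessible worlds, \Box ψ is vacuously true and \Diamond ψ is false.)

No

Recall that \Box ψ holds at a world iff ψ holds at every accessible world, and \Diamond ψ holds iff ψ holds at some accessible world.
At w2: \Box q \land r is true, so \neg (\Box q \land r) is false.
  At w2: \Box q is true, r is true, so \Box q \land r is true.
    At w2: no accessible worlds, so \Box q holds vacuously.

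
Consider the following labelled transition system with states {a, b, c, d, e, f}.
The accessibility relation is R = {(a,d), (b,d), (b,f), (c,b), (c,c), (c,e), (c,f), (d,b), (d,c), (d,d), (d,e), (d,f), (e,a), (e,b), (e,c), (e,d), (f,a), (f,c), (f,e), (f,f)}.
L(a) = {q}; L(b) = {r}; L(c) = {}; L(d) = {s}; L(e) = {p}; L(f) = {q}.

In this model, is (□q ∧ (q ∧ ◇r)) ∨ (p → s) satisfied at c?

At c: □q ∧ (q ∧ ◇r) is false, p → s is true, so (□q ∧ (q ∧ ◇r)) ∨ (p → s) is true.
  At c: □q is false, q ∧ ◇r is false, so □q ∧ (q ∧ ◇r) is false.
    At c: □q requires q at every successor {b, c, e, f}.
      q fails at b, so □q is false at c.
    At c: q is false, ◇r is true, so q ∧ ◇r is false.
      At c: ◇r requires r at some successor in {b, c, e, f}.
        r holds at b, so ◇r is true at c.

Yes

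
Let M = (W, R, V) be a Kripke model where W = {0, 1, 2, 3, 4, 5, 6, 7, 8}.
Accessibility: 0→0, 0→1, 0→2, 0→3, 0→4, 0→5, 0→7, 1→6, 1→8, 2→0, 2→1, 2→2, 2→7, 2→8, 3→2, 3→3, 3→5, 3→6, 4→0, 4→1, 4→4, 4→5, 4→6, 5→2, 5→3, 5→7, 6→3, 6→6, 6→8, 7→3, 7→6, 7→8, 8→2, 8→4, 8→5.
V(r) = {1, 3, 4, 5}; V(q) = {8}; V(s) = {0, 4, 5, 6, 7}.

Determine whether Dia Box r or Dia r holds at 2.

Yes

At 2: Dia Box r is false, Dia r is true, so Dia Box r or Dia r is true.
  At 2: Dia Box r requires Box r at some successor in {0, 1, 2, 7, 8}.
    At 0: Box r is false.
    At 1: Box r is false.
    At 2: Box r is false.
    At 7: Box r is false.
    At 8: Box r is false.
  So Dia Box r is false at 2.
  At 2: Dia r requires r at some successor in {0, 1, 2, 7, 8}.
    r holds at 1, so Dia r is true at 2.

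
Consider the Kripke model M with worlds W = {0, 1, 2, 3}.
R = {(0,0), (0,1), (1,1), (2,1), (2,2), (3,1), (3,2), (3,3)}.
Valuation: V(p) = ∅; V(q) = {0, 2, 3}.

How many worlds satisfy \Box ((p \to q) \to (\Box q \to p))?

4

Let φ = \Box ((p \to q) \to (\Box q \to p)). Evaluate φ at each world:
  0 (successors {0, 1}): φ is true.
  1 (successors {1}): φ is true.
  2 (successors {1, 2}): φ is true.
  3 (successors {1, 2, 3}): φ is true.
For instance, at 3:
  At 3: \Box ((p \to q) \to (\Box q \to p)) requires (p \to q) \to (\Box q \to p) at every successor {1, 2, 3}.
      At 1: p \to q is true, \Box q \to p is true, so (p \to q) \to (\Box q \to p) is true.
      At 2: p \to q is true, \Box q \to p is true, so (p \to q) \to (\Box q \to p) is true.
      At 3: p \to q is true, \Box q \to p is true, so (p \to q) \to (\Box q \to p) is true.
  So \Box ((p \to q) \to (\Box q \to p)) is true at 3.
Satisfying worlds: {0, 1, 2, 3}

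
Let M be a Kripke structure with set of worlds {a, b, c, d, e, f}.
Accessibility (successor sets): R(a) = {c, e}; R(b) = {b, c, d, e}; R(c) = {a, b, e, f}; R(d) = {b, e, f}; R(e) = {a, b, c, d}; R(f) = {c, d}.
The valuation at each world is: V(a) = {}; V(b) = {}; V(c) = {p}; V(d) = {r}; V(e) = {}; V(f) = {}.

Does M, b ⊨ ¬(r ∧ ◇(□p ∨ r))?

At b: r ∧ ◇(□p ∨ r) is false, so ¬(r ∧ ◇(□p ∨ r)) is true.
  At b: r is false, ◇(□p ∨ r) is true, so r ∧ ◇(□p ∨ r) is false.
    At b: ◇(□p ∨ r) requires □p ∨ r at some successor in {b, c, d, e}.
      □p ∨ r holds at d, so ◇(□p ∨ r) is true at b.

Yes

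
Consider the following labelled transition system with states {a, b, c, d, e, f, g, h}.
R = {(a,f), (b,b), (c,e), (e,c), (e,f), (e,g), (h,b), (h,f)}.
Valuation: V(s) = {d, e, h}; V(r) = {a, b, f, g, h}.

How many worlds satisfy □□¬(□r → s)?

6

Let φ = □□¬(□r → s). Evaluate φ at each world:
  a (successors {f}): φ is true.
  b (successors {b}): φ is true.
  c (successors {e}): φ is false.
  d (successors ∅): φ is true.
  e (successors {c, f, g}): φ is false.
  f (successors ∅): φ is true.
  g (successors ∅): φ is true.
  h (successors {b, f}): φ is true.
For instance, at h:
  At h: □□¬(□r → s) requires □¬(□r → s) at every successor {b, f}.
      At b: □¬(□r → s) requires ¬(□r → s) at every successor {b}.
        At b: ¬(□r → s) is true.
      So □¬(□r → s) is true at b.
      At f: no accessible worlds, so □¬(□r → s) holds vacuously.
  So □□¬(□r → s) is true at h.
Satisfying worlds: {a, b, d, f, g, h}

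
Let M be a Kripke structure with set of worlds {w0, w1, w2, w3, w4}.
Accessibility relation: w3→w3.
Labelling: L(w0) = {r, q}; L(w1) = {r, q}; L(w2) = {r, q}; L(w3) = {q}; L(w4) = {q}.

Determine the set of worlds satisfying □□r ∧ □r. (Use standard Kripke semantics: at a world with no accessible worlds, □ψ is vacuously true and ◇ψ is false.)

w0, w1, w2, w4

Let φ = □□r ∧ □r. Evaluate φ at each world:
  w0 (successors ∅): φ is true.
  w1 (successors ∅): φ is true.
  w2 (successors ∅): φ is true.
  w3 (successors {w3}): φ is false.
  w4 (successors ∅): φ is true.
For instance, at w3:
  At w3: □□r is false, □r is false, so □□r ∧ □r is false.
    At w3: □□r requires □r at every successor {w3}.
      □r fails at w3, so □□r is false at w3.
    At w3: □r requires r at every successor {w3}.
      r fails at w3, so □r is false at w3.
Satisfying worlds: {w0, w1, w2, w4}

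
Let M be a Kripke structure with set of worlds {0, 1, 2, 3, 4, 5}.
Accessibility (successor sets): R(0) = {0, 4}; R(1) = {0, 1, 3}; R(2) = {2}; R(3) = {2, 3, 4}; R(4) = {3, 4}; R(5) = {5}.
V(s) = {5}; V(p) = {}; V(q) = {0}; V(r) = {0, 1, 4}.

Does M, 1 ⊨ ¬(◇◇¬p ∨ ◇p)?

No

Recall that ◇ψ holds at a world iff ψ holds at some accessible world.
At 1: ◇◇¬p ∨ ◇p is true, so ¬(◇◇¬p ∨ ◇p) is false.
  At 1: ◇◇¬p is true, ◇p is false, so ◇◇¬p ∨ ◇p is true.
    At 1: ◇◇¬p requires ◇¬p at some successor in {0, 1, 3}.
      ◇¬p holds at 0, so ◇◇¬p is true at 1.
    At 1: ◇p requires p at some successor in {0, 1, 3}.
      At 0: p is false.
      At 1: p is false.
      At 3: p is false.
    So ◇p is false at 1.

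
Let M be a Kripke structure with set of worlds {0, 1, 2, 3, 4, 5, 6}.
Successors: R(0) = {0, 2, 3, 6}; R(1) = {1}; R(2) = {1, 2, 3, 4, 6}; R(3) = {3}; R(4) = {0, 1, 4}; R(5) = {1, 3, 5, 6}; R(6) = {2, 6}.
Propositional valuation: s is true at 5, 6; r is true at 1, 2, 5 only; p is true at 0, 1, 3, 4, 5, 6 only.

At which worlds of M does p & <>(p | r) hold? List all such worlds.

Let φ = p & <>(p | r). Evaluate φ at each world:
  0 (successors {0, 2, 3, 6}): φ is true.
  1 (successors {1}): φ is true.
  2 (successors {1, 2, 3, 4, 6}): φ is false.
  3 (successors {3}): φ is true.
  4 (successors {0, 1, 4}): φ is true.
  5 (successors {1, 3, 5, 6}): φ is true.
  6 (successors {2, 6}): φ is true.
For instance, at 0:
  At 0: p is true, <>(p | r) is true, so p & <>(p | r) is true.
    At 0: <>(p | r) requires p | r at some successor in {0, 2, 3, 6}.
      p | r holds at 0, so <>(p | r) is true at 0.
Satisfying worlds: {0, 1, 3, 4, 5, 6}

0, 1, 3, 4, 5, 6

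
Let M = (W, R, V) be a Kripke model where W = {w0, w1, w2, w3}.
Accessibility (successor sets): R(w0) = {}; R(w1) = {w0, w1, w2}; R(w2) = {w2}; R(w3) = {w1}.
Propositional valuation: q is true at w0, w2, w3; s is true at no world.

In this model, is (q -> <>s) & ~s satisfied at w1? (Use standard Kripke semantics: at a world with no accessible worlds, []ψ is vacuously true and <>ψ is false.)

At w1: q -> <>s is true, ~s is true, so (q -> <>s) & ~s is true.
  At w1: q is false, <>s is false, so q -> <>s is true.
    At w1: <>s requires s at some successor in {w0, w1, w2}.
      At w0: s is false.
      At w1: s is false.
      At w2: s is false.
    So <>s is false at w1.

Yes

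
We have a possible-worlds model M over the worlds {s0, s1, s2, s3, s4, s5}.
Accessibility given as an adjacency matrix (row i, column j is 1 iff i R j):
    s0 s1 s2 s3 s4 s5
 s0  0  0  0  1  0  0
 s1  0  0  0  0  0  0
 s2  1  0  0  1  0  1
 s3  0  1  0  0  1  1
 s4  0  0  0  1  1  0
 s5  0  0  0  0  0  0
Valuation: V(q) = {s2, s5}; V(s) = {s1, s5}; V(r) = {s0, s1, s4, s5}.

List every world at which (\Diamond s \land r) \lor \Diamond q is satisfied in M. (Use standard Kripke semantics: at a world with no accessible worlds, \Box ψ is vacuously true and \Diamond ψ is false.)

Let φ = (\Diamond s \land r) \lor \Diamond q. Evaluate φ at each world:
  s0 (successors {s3}): φ is false.
  s1 (successors ∅): φ is false.
  s2 (successors {s0, s3, s5}): φ is true.
  s3 (successors {s1, s4, s5}): φ is true.
  s4 (successors {s3, s4}): φ is false.
  s5 (successors ∅): φ is false.
For instance, at s3:
  At s3: \Diamond s \land r is false, \Diamond q is true, so (\Diamond s \land r) \lor \Diamond q is true.
    At s3: \Diamond s is true, r is false, so \Diamond s \land r is false.
      At s3: \Diamond s requires s at some successor in {s1, s4, s5}.
        s holds at s1, so \Diamond s is true at s3.
    At s3: \Diamond q requires q at some successor in {s1, s4, s5}.
      q holds at s5, so \Diamond q is true at s3.
Satisfying worlds: {s2, s3}

s2, s3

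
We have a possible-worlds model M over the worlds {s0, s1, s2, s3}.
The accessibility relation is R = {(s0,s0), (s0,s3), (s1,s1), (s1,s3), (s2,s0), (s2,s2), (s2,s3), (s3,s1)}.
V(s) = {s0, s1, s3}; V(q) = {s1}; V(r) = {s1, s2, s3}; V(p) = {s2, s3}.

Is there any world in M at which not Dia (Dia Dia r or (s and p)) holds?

No

Let φ = not Dia (Dia Dia r or (s and p)). Evaluate φ at each world:
  s0 (successors {s0, s3}): φ is false.
  s1 (successors {s1, s3}): φ is false.
  s2 (successors {s0, s2, s3}): φ is false.
  s3 (successors {s1}): φ is false.
For instance, at s1:
  At s1: Dia (Dia Dia r or (s and p)) is true, so not Dia (Dia Dia r or (s and p)) is false.
    At s1: Dia (Dia Dia r or (s and p)) requires Dia Dia r or (s and p) at some successor in {s1, s3}.
      Dia Dia r or (s and p) holds at s1, so Dia (Dia Dia r or (s and p)) is true at s1.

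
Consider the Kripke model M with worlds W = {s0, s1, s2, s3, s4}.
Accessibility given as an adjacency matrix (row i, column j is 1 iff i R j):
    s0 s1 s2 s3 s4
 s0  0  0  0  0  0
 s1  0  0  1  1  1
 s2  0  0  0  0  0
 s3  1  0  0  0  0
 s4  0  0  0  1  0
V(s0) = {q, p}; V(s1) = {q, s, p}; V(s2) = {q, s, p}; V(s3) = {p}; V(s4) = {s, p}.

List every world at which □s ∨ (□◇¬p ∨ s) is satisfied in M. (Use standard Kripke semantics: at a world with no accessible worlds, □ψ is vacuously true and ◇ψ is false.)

Let φ = □s ∨ (□◇¬p ∨ s). Evaluate φ at each world:
  s0 (successors ∅): φ is true.
  s1 (successors {s2, s3, s4}): φ is true.
  s2 (successors ∅): φ is true.
  s3 (successors {s0}): φ is false.
  s4 (successors {s3}): φ is true.
For instance, at s1:
  At s1: □s is false, □◇¬p ∨ s is true, so □s ∨ (□◇¬p ∨ s) is true.
    At s1: □s requires s at every successor {s2, s3, s4}.
      s fails at s3, so □s is false at s1.
    At s1: □◇¬p is false, s is true, so □◇¬p ∨ s is true.
      At s1: □◇¬p requires ◇¬p at every successor {s2, s3, s4}.
        ◇¬p fails at s2, so □◇¬p is false at s1.
Satisfying worlds: {s0, s1, s2, s4}

s0, s1, s2, s4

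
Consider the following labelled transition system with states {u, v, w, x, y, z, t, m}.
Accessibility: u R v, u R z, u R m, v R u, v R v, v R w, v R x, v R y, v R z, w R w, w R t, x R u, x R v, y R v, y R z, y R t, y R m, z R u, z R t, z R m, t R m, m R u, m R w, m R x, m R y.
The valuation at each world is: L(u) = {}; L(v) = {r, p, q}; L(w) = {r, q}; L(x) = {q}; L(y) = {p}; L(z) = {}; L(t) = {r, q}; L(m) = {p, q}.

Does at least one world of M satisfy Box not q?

No

Let φ = Box not q. Evaluate φ at each world:
  u (successors {v, z, m}): φ is false.
  v (successors {u, v, w, x, y, z}): φ is false.
  w (successors {w, t}): φ is false.
  x (successors {u, v}): φ is false.
  y (successors {v, z, t, m}): φ is false.
  z (successors {u, t, m}): φ is false.
  t (successors {m}): φ is false.
  m (successors {u, w, x, y}): φ is false.
For instance, at x:
  At x: Box not q requires not q at every successor {u, v}.
    not q fails at v, so Box not q is false at x.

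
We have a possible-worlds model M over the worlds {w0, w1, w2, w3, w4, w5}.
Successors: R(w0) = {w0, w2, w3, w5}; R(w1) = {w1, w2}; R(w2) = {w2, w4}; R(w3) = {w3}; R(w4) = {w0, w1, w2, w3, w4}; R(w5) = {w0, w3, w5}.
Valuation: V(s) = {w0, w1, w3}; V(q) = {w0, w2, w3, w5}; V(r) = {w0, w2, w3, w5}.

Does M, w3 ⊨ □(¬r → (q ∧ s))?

At w3: □(¬r → (q ∧ s)) requires ¬r → (q ∧ s) at every successor {w3}.
  At w3: ¬r → (q ∧ s) is true.
So □(¬r → (q ∧ s)) is true at w3.

Yes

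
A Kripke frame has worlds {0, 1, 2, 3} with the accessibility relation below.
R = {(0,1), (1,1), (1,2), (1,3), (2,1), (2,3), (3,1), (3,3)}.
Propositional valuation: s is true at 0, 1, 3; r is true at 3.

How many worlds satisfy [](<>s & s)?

3

Recall that []ψ holds at a world iff ψ holds at every accessible world, and <>ψ holds iff ψ holds at some accessible world.
Let φ = [](<>s & s). Evaluate φ at each world:
  0 (successors {1}): φ is true.
  1 (successors {1, 2, 3}): φ is false.
  2 (successors {1, 3}): φ is true.
  3 (successors {1, 3}): φ is true.
For instance, at 2:
  At 2: [](<>s & s) requires <>s & s at every successor {1, 3}.
      At 1: <>s is true, s is true, so <>s & s is true.
      At 3: <>s is true, s is true, so <>s & s is true.
  So [](<>s & s) is true at 2.
Satisfying worlds: {0, 2, 3}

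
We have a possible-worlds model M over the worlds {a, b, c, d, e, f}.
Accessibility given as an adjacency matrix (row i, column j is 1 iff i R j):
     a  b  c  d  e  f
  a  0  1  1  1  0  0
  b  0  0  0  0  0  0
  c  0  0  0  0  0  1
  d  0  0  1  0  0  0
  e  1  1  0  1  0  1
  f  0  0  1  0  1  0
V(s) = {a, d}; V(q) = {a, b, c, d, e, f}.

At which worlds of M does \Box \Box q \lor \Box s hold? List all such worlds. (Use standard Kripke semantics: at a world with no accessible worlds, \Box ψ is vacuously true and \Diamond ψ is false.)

Let φ = \Box \Box q \lor \Box s. Evaluate φ at each world:
  a (successors {b, c, d}): φ is true.
  b (successors ∅): φ is true.
  c (successors {f}): φ is true.
  d (successors {c}): φ is true.
  e (successors {a, b, d, f}): φ is true.
  f (successors {c, e}): φ is true.
For instance, at a:
  At a: \Box \Box q is true, \Box s is false, so \Box \Box q \lor \Box s is true.
    At a: \Box \Box q requires \Box q at every successor {b, c, d}.
      At b: \Box q is true.
      At c: \Box q is true.
      At d: \Box q is true.
    So \Box \Box q is true at a.
    At a: \Box s requires s at every successor {b, c, d}.
      s fails at b, so \Box s is false at a.
Satisfying worlds: {a, b, c, d, e, f}

a, b, c, d, e, f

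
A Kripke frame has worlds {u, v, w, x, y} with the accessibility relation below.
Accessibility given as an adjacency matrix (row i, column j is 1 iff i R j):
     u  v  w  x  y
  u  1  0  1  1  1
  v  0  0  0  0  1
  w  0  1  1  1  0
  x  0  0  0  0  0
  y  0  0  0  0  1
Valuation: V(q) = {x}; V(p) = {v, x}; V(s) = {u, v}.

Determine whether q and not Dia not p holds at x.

At x: q is true, not Dia not p is true, so q and not Dia not p is true.
  At x: Dia not p is false, so not Dia not p is true.
    At x: no accessible worlds, so Dia not p is false.

Yes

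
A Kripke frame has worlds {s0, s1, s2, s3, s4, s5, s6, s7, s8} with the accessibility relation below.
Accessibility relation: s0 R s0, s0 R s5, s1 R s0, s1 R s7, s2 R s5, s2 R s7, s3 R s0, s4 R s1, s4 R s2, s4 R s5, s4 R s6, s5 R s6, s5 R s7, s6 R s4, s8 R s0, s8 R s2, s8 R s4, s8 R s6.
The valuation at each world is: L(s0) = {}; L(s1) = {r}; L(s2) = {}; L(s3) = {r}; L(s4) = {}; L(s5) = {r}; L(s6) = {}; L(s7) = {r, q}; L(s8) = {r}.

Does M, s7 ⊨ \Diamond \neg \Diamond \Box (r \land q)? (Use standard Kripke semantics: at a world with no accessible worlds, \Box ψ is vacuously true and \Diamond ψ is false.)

No

At s7: no accessible worlds, so \Diamond \neg \Diamond \Box (r \land q) is false.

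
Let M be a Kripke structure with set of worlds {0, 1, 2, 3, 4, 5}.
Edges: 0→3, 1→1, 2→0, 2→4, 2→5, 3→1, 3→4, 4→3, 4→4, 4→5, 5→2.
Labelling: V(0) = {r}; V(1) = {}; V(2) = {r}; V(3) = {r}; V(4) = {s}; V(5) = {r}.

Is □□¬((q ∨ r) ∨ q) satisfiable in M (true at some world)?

Yes

Recall that □ψ holds at a world iff ψ holds at every accessible world, and ◇ψ holds iff ψ holds at some accessible world.
Let φ = □□¬((q ∨ r) ∨ q). Evaluate φ at each world:
  0 (successors {3}): φ is true.
  1 (successors {1}): φ is true.
  2 (successors {0, 4, 5}): φ is false.
  3 (successors {1, 4}): φ is false.
  4 (successors {3, 4, 5}): φ is false.
  5 (successors {2}): φ is false.
Detail at 0 (witness):
  At 0: □□¬((q ∨ r) ∨ q) requires □¬((q ∨ r) ∨ q) at every successor {3}.
      At 3: □¬((q ∨ r) ∨ q) requires ¬((q ∨ r) ∨ q) at every successor {1, 4}.
        At 1: ¬((q ∨ r) ∨ q) is true.
        At 4: ¬((q ∨ r) ∨ q) is true.
      So □¬((q ∨ r) ∨ q) is true at 3.
  So □□¬((q ∨ r) ∨ q) is true at 0.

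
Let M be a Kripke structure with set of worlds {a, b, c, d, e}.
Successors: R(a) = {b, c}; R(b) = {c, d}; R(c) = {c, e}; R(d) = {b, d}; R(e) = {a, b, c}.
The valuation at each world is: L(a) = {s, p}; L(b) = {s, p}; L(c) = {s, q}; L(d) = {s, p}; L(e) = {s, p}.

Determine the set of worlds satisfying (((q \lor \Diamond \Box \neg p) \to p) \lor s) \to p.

Recall that \Box ψ holds at a world iff ψ holds at every accessible world, and \Diamond ψ holds iff ψ holds at some accessible world.
Let φ = (((q \lor \Diamond \Box \neg p) \to p) \lor s) \to p. Evaluate φ at each world:
  a (successors {b, c}): φ is true.
  b (successors {c, d}): φ is true.
  c (successors {c, e}): φ is false.
  d (successors {b, d}): φ is true.
  e (successors {a, b, c}): φ is true.
For instance, at e:
  At e: ((q \lor \Diamond \Box \neg p) \to p) \lor s is true, p is true, so (((q \lor \Diamond \Box \neg p) \to p) \lor s) \to p is true.
    At e: (q \lor \Diamond \Box \neg p) \to p is true, s is true, so ((q \lor \Diamond \Box \neg p) \to p) \lor s is true.
      At e: q \lor \Diamond \Box \neg p is false, p is true, so (q \lor \Diamond \Box \neg p) \to p is true.
Satisfying worlds: {a, b, d, e}

a, b, d, e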